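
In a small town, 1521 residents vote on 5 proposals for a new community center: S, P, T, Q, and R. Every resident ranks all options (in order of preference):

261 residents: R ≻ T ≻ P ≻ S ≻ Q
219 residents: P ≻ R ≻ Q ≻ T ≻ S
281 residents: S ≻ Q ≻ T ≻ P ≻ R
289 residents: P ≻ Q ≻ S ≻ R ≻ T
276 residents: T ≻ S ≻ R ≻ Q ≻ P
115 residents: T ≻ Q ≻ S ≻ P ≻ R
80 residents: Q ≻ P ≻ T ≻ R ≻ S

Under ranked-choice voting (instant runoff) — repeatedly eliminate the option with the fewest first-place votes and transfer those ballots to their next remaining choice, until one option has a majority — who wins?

Round 1: S 281, P 508, T 391, Q 80, R 261. Eliminate Q.
Round 2: S 281, P 588, T 391, R 261. Eliminate R.
Round 3: S 281, P 588, T 652. Eliminate S.
Round 4: P 588, T 933. T has a majority.

T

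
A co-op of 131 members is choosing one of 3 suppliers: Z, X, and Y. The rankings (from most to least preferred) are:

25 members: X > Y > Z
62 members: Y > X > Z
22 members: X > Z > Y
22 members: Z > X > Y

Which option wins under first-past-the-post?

First-place votes: Z 22, X 47, Y 62.
Y has the most first-place votes.

Y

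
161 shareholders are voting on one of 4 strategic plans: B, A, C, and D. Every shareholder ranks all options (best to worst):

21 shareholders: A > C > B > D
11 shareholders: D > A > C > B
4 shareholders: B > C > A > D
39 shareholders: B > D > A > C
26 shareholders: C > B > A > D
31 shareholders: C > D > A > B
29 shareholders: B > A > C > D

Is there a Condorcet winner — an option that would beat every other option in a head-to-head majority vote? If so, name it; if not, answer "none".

Checking pairwise contests:
C beats B 89–72.
B beats A 98–63.
A beats C 100–61.
B beats D 119–42.
Every option loses at least one head-to-head, so there is no Condorcet winner.

none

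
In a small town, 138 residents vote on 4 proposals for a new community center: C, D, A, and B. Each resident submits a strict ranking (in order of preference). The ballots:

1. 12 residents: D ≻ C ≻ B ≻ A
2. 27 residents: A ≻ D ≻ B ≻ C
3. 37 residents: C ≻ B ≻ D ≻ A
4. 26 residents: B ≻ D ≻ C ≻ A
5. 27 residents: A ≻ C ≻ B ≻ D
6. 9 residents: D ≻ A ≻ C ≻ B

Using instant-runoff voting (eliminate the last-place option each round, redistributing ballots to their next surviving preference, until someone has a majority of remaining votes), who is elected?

C

Round 1: C 37, D 21, A 54, B 26. Eliminate D.
Round 2: C 49, A 63, B 26. Eliminate B.
Round 3: C 75, A 63. C has a majority.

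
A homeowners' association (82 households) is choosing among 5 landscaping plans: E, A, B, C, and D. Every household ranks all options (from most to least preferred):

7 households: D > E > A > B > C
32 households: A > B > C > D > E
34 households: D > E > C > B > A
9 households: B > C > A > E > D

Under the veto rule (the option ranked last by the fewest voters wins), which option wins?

B

Last-place votes: E 32, A 34, B 0, C 7, D 9.
B is ranked last by the fewest voters, so B wins.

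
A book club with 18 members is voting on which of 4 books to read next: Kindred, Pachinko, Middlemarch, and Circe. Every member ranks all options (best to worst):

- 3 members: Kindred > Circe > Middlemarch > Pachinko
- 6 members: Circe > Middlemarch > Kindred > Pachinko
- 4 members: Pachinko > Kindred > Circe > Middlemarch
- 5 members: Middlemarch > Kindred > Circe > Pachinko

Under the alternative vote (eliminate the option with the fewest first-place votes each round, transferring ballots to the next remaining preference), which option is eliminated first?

Kindred

Round 1: Kindred 3, Pachinko 4, Middlemarch 5, Circe 6. Eliminate Kindred.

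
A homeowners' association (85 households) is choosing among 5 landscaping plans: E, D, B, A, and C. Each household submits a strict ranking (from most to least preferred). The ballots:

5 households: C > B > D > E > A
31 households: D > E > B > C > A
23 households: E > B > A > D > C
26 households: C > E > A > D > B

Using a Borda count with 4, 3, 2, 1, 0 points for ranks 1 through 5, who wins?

E: 5·1 + 31·3 + 23·4 + 26·3 = 268
D: 5·2 + 31·4 + 23·1 + 26·1 = 183
B: 5·3 + 31·2 + 23·3 + 26·0 = 146
A: 5·0 + 31·0 + 23·2 + 26·2 = 98
C: 5·4 + 31·1 + 23·0 + 26·4 = 155
E has the highest Borda score (268).

E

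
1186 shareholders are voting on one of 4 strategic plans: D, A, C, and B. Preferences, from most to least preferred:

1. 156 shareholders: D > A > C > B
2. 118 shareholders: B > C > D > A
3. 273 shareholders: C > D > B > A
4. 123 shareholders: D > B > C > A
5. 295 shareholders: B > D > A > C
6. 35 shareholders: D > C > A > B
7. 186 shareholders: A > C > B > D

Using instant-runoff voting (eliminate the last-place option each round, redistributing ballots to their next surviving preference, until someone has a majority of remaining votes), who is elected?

Round 1: D 314, A 186, C 273, B 413. Eliminate A.
Round 2: D 314, C 459, B 413. Eliminate D.
Round 3: C 650, B 536. C has a majority.

C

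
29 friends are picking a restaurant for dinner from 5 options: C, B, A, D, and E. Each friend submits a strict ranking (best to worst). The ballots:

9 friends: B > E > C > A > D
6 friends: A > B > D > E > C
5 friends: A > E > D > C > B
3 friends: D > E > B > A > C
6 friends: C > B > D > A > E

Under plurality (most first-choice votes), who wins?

First-place votes: C 6, B 9, A 11, D 3, E 0.
A has the most first-place votes.

A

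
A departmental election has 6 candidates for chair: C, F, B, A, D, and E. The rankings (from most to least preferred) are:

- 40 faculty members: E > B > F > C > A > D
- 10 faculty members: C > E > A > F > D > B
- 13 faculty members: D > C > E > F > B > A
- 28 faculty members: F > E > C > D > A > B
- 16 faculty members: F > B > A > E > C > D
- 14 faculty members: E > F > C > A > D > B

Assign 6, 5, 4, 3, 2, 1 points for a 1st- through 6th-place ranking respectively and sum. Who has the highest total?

C: 40·3 + 10·6 + 13·5 + 28·4 + 16·2 + 14·4 = 445
F: 40·4 + 10·3 + 13·3 + 28·6 + 16·6 + 14·5 = 563
B: 40·5 + 10·1 + 13·2 + 28·1 + 16·5 + 14·1 = 358
A: 40·2 + 10·4 + 13·1 + 28·2 + 16·4 + 14·3 = 295
D: 40·1 + 10·2 + 13·6 + 28·3 + 16·1 + 14·2 = 266
E: 40·6 + 10·5 + 13·4 + 28·5 + 16·3 + 14·6 = 614
E has the highest Borda score (614).

E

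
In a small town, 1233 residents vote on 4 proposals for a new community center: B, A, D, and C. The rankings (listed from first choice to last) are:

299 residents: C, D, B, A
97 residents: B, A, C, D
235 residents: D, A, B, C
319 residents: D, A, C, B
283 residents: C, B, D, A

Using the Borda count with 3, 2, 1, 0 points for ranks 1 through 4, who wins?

B: 299·1 + 97·3 + 235·1 + 319·0 + 283·2 = 1391
A: 299·0 + 97·2 + 235·2 + 319·2 + 283·0 = 1302
D: 299·2 + 97·0 + 235·3 + 319·3 + 283·1 = 2543
C: 299·3 + 97·1 + 235·0 + 319·1 + 283·3 = 2162
D has the highest Borda score (2543).

D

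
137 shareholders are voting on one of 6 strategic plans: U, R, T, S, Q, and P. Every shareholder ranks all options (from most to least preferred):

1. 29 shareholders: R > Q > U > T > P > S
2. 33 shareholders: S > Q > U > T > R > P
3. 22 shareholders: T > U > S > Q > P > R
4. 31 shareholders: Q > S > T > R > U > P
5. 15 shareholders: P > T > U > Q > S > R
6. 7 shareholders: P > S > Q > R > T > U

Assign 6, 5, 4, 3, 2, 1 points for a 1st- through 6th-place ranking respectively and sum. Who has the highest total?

Q

U: 29·4 + 33·4 + 22·5 + 31·2 + 15·4 + 7·1 = 487
R: 29·6 + 33·2 + 22·1 + 31·3 + 15·1 + 7·3 = 391
T: 29·3 + 33·3 + 22·6 + 31·4 + 15·5 + 7·2 = 531
S: 29·1 + 33·6 + 22·4 + 31·5 + 15·2 + 7·5 = 535
Q: 29·5 + 33·5 + 22·3 + 31·6 + 15·3 + 7·4 = 635
P: 29·2 + 33·1 + 22·2 + 31·1 + 15·6 + 7·6 = 298
Q has the highest Borda score (635).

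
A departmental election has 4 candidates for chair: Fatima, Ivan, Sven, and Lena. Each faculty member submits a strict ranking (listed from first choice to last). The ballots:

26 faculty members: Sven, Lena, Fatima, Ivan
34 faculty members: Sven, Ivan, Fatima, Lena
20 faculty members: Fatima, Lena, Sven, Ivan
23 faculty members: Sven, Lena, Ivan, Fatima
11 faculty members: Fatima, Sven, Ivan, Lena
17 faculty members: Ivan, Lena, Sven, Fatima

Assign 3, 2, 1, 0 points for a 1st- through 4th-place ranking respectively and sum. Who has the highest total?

Sven

Fatima: 26·1 + 34·1 + 20·3 + 23·0 + 11·3 + 17·0 = 153
Ivan: 26·0 + 34·2 + 20·0 + 23·1 + 11·1 + 17·3 = 153
Sven: 26·3 + 34·3 + 20·1 + 23·3 + 11·2 + 17·1 = 308
Lena: 26·2 + 34·0 + 20·2 + 23·2 + 11·0 + 17·2 = 172
Sven has the highest Borda score (308).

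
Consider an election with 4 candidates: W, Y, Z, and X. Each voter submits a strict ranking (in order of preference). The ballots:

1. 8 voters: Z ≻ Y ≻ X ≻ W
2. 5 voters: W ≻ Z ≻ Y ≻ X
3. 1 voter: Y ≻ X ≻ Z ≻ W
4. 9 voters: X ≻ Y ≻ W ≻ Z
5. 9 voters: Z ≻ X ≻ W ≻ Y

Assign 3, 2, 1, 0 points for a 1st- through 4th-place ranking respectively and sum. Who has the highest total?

W: 8·0 + 5·3 + 1·0 + 9·1 + 9·1 = 33
Y: 8·2 + 5·1 + 1·3 + 9·2 + 9·0 = 42
Z: 8·3 + 5·2 + 1·1 + 9·0 + 9·3 = 62
X: 8·1 + 5·0 + 1·2 + 9·3 + 9·2 = 55
Z has the highest Borda score (62).

Z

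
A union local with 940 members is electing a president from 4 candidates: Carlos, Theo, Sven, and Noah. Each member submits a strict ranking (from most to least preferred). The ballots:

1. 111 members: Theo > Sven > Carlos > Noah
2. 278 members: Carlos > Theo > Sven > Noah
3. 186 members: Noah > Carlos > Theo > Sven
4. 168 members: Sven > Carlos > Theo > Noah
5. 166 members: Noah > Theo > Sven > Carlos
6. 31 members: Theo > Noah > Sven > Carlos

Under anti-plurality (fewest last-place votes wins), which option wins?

Theo

Last-place votes: Carlos 197, Theo 0, Sven 186, Noah 557.
Theo is ranked last by the fewest voters, so Theo wins.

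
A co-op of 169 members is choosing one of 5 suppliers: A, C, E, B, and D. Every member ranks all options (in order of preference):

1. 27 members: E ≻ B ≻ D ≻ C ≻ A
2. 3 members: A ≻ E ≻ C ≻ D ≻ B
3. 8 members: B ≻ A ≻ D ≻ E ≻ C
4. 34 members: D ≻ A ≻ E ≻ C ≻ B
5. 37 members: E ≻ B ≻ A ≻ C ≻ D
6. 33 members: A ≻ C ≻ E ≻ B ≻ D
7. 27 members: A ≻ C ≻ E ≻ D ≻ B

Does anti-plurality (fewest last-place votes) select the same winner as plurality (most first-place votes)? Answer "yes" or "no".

yes

Anti-plurality — last-place votes: A 27, C 8, E 0, B 64, D 70. Winner: E.
Plurality — first-place votes: A 63, C 0, E 64, B 8, D 34. Winner: E.
The two methods agree.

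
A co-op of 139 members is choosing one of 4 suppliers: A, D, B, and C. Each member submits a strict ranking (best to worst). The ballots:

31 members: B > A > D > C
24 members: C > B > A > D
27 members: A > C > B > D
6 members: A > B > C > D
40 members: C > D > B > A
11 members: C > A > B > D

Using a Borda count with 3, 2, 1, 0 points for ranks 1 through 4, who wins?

C

A: 31·2 + 24·1 + 27·3 + 6·3 + 40·0 + 11·2 = 207
D: 31·1 + 24·0 + 27·0 + 6·0 + 40·2 + 11·0 = 111
B: 31·3 + 24·2 + 27·1 + 6·2 + 40·1 + 11·1 = 231
C: 31·0 + 24·3 + 27·2 + 6·1 + 40·3 + 11·3 = 285
C has the highest Borda score (285).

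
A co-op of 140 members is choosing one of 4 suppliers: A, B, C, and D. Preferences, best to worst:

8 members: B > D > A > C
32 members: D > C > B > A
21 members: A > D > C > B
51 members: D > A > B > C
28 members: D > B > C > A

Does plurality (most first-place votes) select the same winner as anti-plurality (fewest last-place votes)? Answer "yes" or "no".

yes

Plurality — first-place votes: A 21, B 8, C 0, D 111. Winner: D.
Anti-plurality — last-place votes: A 60, B 21, C 59, D 0. Winner: D.
The two methods agree.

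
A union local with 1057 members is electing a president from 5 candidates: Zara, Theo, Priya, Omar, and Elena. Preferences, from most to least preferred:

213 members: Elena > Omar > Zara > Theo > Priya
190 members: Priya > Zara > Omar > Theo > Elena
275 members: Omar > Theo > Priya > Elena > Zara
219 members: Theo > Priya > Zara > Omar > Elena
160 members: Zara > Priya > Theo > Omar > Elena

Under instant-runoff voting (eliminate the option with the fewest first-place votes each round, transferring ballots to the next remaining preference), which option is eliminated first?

Round 1: Zara 160, Theo 219, Priya 190, Omar 275, Elena 213. Eliminate Zara.

Zara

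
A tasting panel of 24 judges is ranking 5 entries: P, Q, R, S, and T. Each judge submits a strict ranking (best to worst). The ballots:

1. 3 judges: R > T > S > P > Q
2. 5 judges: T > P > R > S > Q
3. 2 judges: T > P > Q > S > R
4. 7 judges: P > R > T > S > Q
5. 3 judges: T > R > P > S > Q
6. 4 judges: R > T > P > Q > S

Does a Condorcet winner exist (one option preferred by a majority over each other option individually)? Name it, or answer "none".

none

Checking pairwise contests:
T beats P 17–7.
P beats Q 24–0.
P beats R 14–10.
P beats S 21–3.
R beats T 14–10.
Every option loses at least one head-to-head, so there is no Condorcet winner.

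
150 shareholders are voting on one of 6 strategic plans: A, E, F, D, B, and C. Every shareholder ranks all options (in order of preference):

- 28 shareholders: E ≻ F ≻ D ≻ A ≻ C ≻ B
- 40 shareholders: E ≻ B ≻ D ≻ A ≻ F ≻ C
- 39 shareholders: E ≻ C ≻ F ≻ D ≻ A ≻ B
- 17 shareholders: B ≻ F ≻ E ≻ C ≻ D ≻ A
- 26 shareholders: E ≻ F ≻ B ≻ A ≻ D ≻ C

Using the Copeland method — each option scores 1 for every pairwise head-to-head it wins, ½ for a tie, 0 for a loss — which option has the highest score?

A: beats C; loses to E, F, D, and B → score 1.
E: beats A, F, D, B, and C → score 5.
F: beats A, D, B, and C; loses to E → score 4.
D: beats A and C; loses to E, F, and B → score 2.
B: beats A, D, and C; loses to E and F → score 3.
C: loses to A, E, F, D, and B → score 0.
E has the best pairwise record.

E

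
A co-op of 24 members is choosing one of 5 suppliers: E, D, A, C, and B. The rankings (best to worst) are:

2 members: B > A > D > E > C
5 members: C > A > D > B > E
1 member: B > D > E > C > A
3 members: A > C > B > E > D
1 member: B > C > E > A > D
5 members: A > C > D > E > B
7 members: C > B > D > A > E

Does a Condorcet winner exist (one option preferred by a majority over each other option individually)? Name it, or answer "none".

C vs E: 21–3 for C.
C vs D: 21–3 for C.
C vs A: 14–10 for C.
C vs B: 20–4 for C.
C beats every other option head-to-head.

C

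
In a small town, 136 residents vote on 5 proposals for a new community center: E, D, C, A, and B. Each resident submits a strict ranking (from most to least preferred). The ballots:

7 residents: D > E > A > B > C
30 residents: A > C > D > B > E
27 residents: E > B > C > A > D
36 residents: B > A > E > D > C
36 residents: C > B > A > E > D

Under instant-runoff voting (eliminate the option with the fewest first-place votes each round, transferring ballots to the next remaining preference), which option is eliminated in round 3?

E

Round 1: E 27, D 7, C 36, A 30, B 36. Eliminate D.
Round 2: E 34, C 36, A 30, B 36. Eliminate A.
Round 3: E 34, C 66, B 36. Eliminate E.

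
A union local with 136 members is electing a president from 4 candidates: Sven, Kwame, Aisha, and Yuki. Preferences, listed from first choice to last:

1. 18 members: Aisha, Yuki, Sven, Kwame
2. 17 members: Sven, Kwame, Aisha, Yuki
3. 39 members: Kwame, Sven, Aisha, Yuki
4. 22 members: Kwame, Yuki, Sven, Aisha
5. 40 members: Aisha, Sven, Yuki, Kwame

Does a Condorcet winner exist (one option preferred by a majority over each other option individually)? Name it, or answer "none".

Sven

Sven vs Kwame: 75–61 for Sven.
Sven vs Aisha: 78–58 for Sven.
Sven vs Yuki: 96–40 for Sven.
Sven beats every other option head-to-head.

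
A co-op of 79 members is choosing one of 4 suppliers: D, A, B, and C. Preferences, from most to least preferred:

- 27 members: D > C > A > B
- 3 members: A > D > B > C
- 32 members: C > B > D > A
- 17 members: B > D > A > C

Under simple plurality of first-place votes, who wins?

C

First-place votes: D 27, A 3, B 17, C 32.
C has the most first-place votes.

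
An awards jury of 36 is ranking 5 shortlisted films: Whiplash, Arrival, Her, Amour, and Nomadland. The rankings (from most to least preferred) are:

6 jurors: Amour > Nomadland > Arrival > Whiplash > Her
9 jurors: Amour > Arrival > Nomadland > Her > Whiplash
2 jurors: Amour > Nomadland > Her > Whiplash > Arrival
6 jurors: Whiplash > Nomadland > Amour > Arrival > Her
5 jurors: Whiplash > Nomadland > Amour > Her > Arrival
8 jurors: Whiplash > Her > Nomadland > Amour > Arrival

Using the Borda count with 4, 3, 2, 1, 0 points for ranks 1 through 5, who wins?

Whiplash: 6·1 + 9·0 + 2·1 + 6·4 + 5·4 + 8·4 = 84
Arrival: 6·2 + 9·3 + 2·0 + 6·1 + 5·0 + 8·0 = 45
Her: 6·0 + 9·1 + 2·2 + 6·0 + 5·1 + 8·3 = 42
Amour: 6·4 + 9·4 + 2·4 + 6·2 + 5·2 + 8·1 = 98
Nomadland: 6·3 + 9·2 + 2·3 + 6·3 + 5·3 + 8·2 = 91
Amour has the highest Borda score (98).

Amour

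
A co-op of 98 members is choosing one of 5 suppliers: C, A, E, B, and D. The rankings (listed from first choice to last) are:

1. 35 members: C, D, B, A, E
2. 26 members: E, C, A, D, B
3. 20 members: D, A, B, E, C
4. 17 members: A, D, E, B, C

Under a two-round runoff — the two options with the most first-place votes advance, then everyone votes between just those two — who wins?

Round 1 first-place votes: C 35, A 17, E 26, B 0, D 20.
C and E advance.
Runoff: C is preferred to E by 35 voters; E by 63.
E wins the runoff.

E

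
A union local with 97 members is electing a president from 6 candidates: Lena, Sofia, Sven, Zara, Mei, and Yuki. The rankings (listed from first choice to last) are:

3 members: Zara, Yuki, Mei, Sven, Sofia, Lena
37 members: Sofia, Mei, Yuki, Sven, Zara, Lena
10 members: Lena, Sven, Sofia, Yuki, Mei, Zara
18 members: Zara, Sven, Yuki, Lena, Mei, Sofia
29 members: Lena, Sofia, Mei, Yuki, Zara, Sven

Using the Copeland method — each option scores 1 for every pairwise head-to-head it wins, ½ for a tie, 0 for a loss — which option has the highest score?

Lena: beats Sofia and Mei; loses to Sven, Zara, and Yuki → score 2.
Sofia: beats Sven, Zara, Mei, and Yuki; loses to Lena → score 4.
Sven: beats Lena; loses to Sofia, Zara, Mei, and Yuki → score 1.
Zara: beats Lena and Sven; loses to Sofia, Mei, and Yuki → score 2.
Mei: beats Sven, Zara, and Yuki; loses to Lena and Sofia → score 3.
Yuki: beats Lena, Sven, and Zara; loses to Sofia and Mei → score 3.
Sofia has the best pairwise record.

Sofia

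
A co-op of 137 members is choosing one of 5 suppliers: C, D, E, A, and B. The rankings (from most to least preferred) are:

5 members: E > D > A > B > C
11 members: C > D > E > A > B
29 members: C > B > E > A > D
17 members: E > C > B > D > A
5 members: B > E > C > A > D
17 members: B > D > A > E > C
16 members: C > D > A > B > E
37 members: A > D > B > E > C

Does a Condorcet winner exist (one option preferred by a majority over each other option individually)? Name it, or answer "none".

Checking pairwise contests:
E beats C 81–56.
C beats D 78–59.
D beats E 81–56.
C beats A 78–59.
C beats B 73–64.
Every option loses at least one head-to-head, so there is no Condorcet winner.

none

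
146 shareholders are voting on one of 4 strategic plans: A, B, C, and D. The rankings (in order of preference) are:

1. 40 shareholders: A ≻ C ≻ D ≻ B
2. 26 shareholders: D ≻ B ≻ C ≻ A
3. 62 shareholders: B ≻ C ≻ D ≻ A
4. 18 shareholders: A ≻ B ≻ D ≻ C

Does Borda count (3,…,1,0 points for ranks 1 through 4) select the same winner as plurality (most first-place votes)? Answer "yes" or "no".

yes

Borda — scores: A 174, B 274, C 230, D 198. Winner: B.
Plurality — first-place votes: A 58, B 62, C 0, D 26. Winner: B.
The two methods agree.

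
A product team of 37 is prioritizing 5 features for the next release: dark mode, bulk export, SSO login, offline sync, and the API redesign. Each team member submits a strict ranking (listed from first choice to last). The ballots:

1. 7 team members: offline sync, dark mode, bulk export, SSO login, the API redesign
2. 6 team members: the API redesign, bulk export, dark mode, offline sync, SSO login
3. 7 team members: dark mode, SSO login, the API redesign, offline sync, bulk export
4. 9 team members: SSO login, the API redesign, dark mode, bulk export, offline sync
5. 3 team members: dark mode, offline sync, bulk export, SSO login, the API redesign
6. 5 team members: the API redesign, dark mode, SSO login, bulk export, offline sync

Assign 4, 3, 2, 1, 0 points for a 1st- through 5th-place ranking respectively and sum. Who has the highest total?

dark mode: 7·3 + 6·2 + 7·4 + 9·2 + 3·4 + 5·3 = 106
bulk export: 7·2 + 6·3 + 7·0 + 9·1 + 3·2 + 5·1 = 52
SSO login: 7·1 + 6·0 + 7·3 + 9·4 + 3·1 + 5·2 = 77
offline sync: 7·4 + 6·1 + 7·1 + 9·0 + 3·3 + 5·0 = 50
the API redesign: 7·0 + 6·4 + 7·2 + 9·3 + 3·0 + 5·4 = 85
dark mode has the highest Borda score (106).

dark mode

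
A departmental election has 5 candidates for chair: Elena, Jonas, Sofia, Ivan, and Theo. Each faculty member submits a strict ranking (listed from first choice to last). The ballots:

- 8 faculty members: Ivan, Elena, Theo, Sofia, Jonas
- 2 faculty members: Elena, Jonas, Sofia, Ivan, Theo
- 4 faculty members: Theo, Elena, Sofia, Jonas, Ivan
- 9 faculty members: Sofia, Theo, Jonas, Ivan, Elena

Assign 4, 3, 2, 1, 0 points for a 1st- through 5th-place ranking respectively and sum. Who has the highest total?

Elena: 8·3 + 2·4 + 4·3 + 9·0 = 44
Jonas: 8·0 + 2·3 + 4·1 + 9·2 = 28
Sofia: 8·1 + 2·2 + 4·2 + 9·4 = 56
Ivan: 8·4 + 2·1 + 4·0 + 9·1 = 43
Theo: 8·2 + 2·0 + 4·4 + 9·3 = 59
Theo has the highest Borda score (59).

Theo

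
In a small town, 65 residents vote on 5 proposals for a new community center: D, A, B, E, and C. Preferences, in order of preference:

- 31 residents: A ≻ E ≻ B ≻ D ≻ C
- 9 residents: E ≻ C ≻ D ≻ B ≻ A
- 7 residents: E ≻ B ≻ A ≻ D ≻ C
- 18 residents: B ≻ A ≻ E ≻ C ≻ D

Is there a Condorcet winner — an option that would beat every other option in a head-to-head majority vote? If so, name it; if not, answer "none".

none

Checking pairwise contests:
A beats D 56–9.
B beats A 34–31.
E beats B 47–18.
A beats E 49–16.
D beats C 38–27.
Every option loses at least one head-to-head, so there is no Condorcet winner.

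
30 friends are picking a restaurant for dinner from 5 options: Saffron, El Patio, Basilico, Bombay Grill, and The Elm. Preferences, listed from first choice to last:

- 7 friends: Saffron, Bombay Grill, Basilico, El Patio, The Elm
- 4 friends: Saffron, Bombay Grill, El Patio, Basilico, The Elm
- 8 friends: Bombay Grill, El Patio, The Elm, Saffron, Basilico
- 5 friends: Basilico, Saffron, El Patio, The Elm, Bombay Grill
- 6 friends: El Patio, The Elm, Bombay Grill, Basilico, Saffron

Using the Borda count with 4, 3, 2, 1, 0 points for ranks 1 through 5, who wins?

Bombay Grill

Saffron: 7·4 + 4·4 + 8·1 + 5·3 + 6·0 = 67
El Patio: 7·1 + 4·2 + 8·3 + 5·2 + 6·4 = 73
Basilico: 7·2 + 4·1 + 8·0 + 5·4 + 6·1 = 44
Bombay Grill: 7·3 + 4·3 + 8·4 + 5·0 + 6·2 = 77
The Elm: 7·0 + 4·0 + 8·2 + 5·1 + 6·3 = 39
Bombay Grill has the highest Borda score (77).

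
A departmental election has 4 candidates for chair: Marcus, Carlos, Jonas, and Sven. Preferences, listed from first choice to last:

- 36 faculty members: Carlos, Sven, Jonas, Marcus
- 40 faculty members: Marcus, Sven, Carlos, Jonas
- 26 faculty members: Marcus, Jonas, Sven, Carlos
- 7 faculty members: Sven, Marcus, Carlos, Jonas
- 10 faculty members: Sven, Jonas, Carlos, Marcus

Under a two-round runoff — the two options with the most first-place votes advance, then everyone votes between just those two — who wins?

Marcus

Round 1 first-place votes: Marcus 66, Carlos 36, Jonas 0, Sven 17.
Marcus and Carlos advance.
Runoff: Marcus is preferred to Carlos by 73 voters; Carlos by 46.
Marcus wins the runoff.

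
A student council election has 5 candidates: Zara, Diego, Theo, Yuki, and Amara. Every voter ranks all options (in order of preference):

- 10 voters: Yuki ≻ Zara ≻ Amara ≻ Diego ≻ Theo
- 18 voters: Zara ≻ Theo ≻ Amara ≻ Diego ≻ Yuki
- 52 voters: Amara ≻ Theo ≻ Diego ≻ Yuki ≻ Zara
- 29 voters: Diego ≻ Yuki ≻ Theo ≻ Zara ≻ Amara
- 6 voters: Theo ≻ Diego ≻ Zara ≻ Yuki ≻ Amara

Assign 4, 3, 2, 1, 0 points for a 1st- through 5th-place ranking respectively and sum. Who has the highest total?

Zara: 10·3 + 18·4 + 52·0 + 29·1 + 6·2 = 143
Diego: 10·1 + 18·1 + 52·2 + 29·4 + 6·3 = 266
Theo: 10·0 + 18·3 + 52·3 + 29·2 + 6·4 = 292
Yuki: 10·4 + 18·0 + 52·1 + 29·3 + 6·1 = 185
Amara: 10·2 + 18·2 + 52·4 + 29·0 + 6·0 = 264
Theo has the highest Borda score (292).

Theo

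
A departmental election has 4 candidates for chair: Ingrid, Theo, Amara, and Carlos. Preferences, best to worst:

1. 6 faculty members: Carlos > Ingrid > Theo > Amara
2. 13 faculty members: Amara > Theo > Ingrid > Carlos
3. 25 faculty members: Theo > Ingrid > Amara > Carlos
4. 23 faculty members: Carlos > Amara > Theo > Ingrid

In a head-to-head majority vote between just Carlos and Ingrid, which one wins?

Ingrid

Voters preferring Carlos to Ingrid: 29; preferring Ingrid to Carlos: 38.
Ingrid wins the head-to-head.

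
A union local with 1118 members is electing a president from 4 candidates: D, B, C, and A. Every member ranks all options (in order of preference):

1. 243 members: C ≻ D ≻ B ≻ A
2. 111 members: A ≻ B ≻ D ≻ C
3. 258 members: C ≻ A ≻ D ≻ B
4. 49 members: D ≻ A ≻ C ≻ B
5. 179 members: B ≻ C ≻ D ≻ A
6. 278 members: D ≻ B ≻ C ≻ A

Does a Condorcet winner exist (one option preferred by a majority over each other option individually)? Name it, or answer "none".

none

Checking pairwise contests:
C beats D 680–438.
D beats B 828–290.
B beats C 568–550.
D beats A 749–369.
Every option loses at least one head-to-head, so there is no Condorcet winner.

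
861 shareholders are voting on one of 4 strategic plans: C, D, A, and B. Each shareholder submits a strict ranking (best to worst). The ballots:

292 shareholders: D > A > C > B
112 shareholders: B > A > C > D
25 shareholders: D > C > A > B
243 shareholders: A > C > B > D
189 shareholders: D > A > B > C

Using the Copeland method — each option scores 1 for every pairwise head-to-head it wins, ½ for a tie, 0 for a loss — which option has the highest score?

C: beats B; loses to D and A → score 1.
D: beats C, A, and B → score 3.
A: beats C and B; loses to D → score 2.
B: loses to C, D, and A → score 0.
D has the best pairwise record.

D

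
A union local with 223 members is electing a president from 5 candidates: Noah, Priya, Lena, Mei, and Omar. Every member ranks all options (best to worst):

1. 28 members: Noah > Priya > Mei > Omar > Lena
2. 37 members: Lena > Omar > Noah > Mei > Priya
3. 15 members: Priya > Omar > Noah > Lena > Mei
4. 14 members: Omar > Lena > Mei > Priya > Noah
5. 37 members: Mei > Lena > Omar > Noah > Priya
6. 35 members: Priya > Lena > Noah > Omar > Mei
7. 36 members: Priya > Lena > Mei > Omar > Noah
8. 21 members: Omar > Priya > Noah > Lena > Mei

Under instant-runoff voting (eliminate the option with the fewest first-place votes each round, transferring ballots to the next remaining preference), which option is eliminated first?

Round 1: Noah 28, Priya 86, Lena 37, Mei 37, Omar 35. Eliminate Noah.

Noah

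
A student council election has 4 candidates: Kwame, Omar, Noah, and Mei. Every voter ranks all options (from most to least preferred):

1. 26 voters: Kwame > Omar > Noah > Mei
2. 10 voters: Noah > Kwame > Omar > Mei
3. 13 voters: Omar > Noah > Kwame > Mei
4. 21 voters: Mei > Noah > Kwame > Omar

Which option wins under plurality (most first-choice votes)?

Kwame

First-place votes: Kwame 26, Omar 13, Noah 10, Mei 21.
Kwame has the most first-place votes.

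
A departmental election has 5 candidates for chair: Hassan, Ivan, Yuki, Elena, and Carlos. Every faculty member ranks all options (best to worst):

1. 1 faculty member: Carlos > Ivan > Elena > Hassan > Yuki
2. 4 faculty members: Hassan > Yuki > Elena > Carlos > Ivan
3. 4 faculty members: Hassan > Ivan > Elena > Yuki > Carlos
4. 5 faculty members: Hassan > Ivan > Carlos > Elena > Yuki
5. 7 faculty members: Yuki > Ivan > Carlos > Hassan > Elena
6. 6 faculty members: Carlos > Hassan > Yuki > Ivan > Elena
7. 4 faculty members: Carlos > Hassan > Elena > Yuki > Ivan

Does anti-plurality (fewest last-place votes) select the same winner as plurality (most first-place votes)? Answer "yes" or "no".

Anti-plurality — last-place votes: Hassan 0, Ivan 8, Yuki 6, Elena 13, Carlos 4. Winner: Hassan.
Plurality — first-place votes: Hassan 13, Ivan 0, Yuki 7, Elena 0, Carlos 11. Winner: Hassan.
The two methods agree.

yes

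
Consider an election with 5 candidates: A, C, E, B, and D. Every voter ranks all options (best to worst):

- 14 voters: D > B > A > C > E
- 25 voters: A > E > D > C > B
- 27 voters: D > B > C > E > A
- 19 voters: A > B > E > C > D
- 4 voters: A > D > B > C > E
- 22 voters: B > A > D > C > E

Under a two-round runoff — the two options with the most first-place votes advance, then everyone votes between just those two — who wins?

A

Round 1 first-place votes: A 48, C 0, E 0, B 22, D 41.
A and D advance.
Runoff: A is preferred to D by 70 voters; D by 41.
A wins the runoff.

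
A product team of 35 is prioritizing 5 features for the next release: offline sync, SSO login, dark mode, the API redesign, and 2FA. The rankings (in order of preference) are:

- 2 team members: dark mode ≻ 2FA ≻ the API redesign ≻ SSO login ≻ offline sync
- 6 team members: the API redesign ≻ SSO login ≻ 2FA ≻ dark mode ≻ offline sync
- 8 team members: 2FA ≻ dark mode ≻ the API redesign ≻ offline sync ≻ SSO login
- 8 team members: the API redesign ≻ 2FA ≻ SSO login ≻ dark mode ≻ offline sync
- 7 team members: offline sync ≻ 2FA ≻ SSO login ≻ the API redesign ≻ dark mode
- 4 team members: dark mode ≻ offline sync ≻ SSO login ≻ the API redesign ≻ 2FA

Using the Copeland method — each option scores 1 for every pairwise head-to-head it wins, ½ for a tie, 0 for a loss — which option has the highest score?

the API redesign

offline sync: beats SSO login; loses to dark mode, the API redesign, and 2FA → score 1.
SSO login: beats dark mode; loses to offline sync, the API redesign, and 2FA → score 1.
dark mode: beats offline sync; loses to SSO login, the API redesign, and 2FA → score 1.
the API redesign: beats offline sync, SSO login, dark mode, and 2FA → score 4.
2FA: beats offline sync, SSO login, and dark mode; loses to the API redesign → score 3.
the API redesign has the best pairwise record.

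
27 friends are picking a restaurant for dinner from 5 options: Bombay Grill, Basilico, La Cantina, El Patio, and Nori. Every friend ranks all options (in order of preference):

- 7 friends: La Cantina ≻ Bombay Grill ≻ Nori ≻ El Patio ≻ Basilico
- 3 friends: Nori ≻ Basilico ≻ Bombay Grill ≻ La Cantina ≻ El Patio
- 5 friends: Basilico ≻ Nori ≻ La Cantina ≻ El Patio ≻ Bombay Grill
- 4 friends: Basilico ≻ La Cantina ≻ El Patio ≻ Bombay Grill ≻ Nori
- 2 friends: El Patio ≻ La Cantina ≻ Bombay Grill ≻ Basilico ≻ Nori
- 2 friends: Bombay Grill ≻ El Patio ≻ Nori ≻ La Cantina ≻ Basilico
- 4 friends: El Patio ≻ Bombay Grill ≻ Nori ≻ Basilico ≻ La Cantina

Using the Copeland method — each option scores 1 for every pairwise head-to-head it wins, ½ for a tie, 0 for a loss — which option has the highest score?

Nori

Bombay Grill: beats Basilico and Nori; loses to La Cantina and El Patio → score 2.
Basilico: beats La Cantina; loses to Bombay Grill, El Patio, and Nori → score 1.
La Cantina: beats Bombay Grill and El Patio; loses to Basilico and Nori → score 2.
El Patio: beats Bombay Grill and Basilico; loses to La Cantina and Nori → score 2.
Nori: beats Basilico, La Cantina, and El Patio; loses to Bombay Grill → score 3.
Nori has the best pairwise record.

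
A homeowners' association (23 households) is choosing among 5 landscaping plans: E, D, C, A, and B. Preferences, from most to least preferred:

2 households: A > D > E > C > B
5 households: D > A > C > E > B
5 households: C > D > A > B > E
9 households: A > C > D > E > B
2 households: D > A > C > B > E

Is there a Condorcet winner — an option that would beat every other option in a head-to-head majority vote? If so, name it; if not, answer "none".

Checking pairwise contests:
D beats E 23–0.
C beats D 14–9.
A beats C 18–5.
D beats A 12–11.
E beats B 16–7.
Every option loses at least one head-to-head, so there is no Condorcet winner.

none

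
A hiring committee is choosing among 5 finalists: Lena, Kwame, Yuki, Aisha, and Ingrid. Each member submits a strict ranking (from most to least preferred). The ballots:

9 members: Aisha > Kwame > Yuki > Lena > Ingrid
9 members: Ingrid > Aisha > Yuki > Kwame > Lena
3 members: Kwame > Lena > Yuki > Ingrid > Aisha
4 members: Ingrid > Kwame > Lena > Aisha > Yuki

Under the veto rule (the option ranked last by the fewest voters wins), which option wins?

Kwame

Last-place votes: Lena 9, Kwame 0, Yuki 4, Aisha 3, Ingrid 9.
Kwame is ranked last by the fewest voters, so Kwame wins.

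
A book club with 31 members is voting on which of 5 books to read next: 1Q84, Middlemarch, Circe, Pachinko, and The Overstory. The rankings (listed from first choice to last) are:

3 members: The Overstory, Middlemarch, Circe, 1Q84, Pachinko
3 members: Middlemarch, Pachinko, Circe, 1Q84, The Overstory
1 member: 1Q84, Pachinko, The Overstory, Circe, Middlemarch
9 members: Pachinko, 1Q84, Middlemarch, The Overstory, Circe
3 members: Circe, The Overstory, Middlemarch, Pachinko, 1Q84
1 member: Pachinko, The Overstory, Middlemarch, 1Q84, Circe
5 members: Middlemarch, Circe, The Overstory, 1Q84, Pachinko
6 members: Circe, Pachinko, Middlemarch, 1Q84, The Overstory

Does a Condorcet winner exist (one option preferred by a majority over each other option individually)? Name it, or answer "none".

Checking pairwise contests:
Middlemarch beats 1Q84 21–10.
Pachinko beats Middlemarch 17–14.
Middlemarch beats Circe 21–10.
Circe beats Pachinko 17–14.
1Q84 beats The Overstory 19–12.
Every option loses at least one head-to-head, so there is no Condorcet winner.

none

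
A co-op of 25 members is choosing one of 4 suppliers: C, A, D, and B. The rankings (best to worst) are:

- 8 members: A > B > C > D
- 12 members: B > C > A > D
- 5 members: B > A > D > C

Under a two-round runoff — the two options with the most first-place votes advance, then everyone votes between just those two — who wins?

B

Round 1 first-place votes: C 0, A 8, D 0, B 17.
B and A advance.
Runoff: B is preferred to A by 17 voters; A by 8.
B wins the runoff.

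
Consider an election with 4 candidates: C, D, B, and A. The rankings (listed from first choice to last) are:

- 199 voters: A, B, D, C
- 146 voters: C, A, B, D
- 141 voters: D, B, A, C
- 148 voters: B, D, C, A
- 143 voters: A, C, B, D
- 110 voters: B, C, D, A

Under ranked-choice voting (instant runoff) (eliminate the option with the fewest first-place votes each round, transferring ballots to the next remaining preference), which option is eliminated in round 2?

C

Round 1: C 146, D 141, B 258, A 342. Eliminate D.
Round 2: C 146, B 399, A 342. Eliminate C.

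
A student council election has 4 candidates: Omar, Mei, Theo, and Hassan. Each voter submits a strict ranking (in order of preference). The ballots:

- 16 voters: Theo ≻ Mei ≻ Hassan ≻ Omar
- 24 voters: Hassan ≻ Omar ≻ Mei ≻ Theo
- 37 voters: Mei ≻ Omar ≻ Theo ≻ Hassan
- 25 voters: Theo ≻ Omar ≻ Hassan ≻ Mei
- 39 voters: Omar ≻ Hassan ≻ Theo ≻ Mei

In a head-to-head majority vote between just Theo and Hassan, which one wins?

Theo

Voters preferring Theo to Hassan: 78; preferring Hassan to Theo: 63.
Theo wins the head-to-head.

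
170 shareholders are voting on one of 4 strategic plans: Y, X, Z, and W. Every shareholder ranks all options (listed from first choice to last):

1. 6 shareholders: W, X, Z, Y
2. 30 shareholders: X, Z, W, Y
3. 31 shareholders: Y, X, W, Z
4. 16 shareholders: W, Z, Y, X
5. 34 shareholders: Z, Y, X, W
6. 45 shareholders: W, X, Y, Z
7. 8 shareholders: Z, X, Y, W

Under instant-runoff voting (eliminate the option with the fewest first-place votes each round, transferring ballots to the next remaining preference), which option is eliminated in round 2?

Round 1: Y 31, X 30, Z 42, W 67. Eliminate X.
Round 2: Y 31, Z 72, W 67. Eliminate Y.

Y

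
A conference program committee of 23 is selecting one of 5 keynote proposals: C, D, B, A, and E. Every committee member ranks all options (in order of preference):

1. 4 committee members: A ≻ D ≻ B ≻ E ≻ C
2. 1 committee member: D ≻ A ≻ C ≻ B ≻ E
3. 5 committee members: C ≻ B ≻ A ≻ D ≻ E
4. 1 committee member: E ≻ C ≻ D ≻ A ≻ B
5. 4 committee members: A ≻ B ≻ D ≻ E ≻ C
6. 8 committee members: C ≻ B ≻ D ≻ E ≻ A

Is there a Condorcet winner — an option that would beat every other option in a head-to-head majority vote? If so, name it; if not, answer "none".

C

C vs D: 14–9 for C.
C vs B: 15–8 for C.
C vs A: 14–9 for C.
C vs E: 14–9 for C.
C beats every other option head-to-head.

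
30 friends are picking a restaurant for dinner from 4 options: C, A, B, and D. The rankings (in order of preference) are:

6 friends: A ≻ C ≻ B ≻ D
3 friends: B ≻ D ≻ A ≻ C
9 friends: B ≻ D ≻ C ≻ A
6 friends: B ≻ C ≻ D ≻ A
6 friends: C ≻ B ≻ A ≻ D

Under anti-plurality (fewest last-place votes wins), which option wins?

B

Last-place votes: C 3, A 15, B 0, D 12.
B is ranked last by the fewest voters, so B wins.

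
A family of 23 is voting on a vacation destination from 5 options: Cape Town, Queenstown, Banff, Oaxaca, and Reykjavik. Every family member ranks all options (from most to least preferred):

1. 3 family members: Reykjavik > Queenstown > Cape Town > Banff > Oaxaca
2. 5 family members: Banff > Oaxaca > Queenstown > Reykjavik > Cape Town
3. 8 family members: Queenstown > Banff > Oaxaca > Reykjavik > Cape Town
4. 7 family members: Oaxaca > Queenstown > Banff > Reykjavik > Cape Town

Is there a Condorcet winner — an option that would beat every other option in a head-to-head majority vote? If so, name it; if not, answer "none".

none

Checking pairwise contests:
Queenstown beats Cape Town 23–0.
Oaxaca beats Queenstown 12–11.
Queenstown beats Banff 18–5.
Banff beats Oaxaca 16–7.
Queenstown beats Reykjavik 20–3.
Every option loses at least one head-to-head, so there is no Condorcet winner.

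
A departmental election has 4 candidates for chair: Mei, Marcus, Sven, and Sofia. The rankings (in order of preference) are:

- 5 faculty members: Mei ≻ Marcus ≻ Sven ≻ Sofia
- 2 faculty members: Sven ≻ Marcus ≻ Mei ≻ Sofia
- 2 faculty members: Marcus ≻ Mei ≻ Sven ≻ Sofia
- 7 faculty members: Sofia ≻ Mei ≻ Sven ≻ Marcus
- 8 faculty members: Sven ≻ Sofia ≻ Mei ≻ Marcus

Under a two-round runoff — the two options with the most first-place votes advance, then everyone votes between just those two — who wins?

Round 1 first-place votes: Mei 5, Marcus 2, Sven 10, Sofia 7.
Sven and Sofia advance.
Runoff: Sven is preferred to Sofia by 17 voters; Sofia by 7.
Sven wins the runoff.

Sven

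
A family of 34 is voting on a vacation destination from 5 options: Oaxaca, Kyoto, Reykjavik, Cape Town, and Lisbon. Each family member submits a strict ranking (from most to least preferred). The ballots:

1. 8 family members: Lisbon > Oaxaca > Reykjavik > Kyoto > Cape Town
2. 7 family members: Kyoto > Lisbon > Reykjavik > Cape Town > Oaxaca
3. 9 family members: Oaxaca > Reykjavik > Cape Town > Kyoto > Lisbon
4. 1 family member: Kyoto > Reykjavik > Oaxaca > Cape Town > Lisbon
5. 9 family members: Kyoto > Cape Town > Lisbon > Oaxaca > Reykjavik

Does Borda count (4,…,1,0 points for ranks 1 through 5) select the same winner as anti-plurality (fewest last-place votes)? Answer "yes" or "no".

yes

Borda — scores: Oaxaca 71, Kyoto 85, Reykjavik 60, Cape Town 53, Lisbon 71. Winner: Kyoto.
Anti-plurality — last-place votes: Oaxaca 7, Kyoto 0, Reykjavik 9, Cape Town 8, Lisbon 10. Winner: Kyoto.
The two methods agree.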